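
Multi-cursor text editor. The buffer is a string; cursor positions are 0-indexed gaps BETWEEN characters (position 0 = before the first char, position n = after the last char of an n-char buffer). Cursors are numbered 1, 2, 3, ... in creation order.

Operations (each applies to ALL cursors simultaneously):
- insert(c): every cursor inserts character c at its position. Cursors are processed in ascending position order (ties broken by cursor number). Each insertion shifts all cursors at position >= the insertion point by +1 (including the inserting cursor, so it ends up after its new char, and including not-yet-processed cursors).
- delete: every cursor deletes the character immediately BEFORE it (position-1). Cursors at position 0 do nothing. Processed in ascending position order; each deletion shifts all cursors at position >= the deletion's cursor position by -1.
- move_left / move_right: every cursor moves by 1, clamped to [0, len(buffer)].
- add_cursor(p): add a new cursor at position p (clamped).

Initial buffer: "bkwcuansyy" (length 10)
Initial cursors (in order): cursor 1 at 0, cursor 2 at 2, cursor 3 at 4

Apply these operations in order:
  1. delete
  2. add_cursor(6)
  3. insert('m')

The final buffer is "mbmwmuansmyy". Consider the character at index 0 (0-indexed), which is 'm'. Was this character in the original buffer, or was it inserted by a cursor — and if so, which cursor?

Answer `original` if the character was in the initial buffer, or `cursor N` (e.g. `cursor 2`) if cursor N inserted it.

Answer: cursor 1

Derivation:
After op 1 (delete): buffer="bwuansyy" (len 8), cursors c1@0 c2@1 c3@2, authorship ........
After op 2 (add_cursor(6)): buffer="bwuansyy" (len 8), cursors c1@0 c2@1 c3@2 c4@6, authorship ........
After op 3 (insert('m')): buffer="mbmwmuansmyy" (len 12), cursors c1@1 c2@3 c3@5 c4@10, authorship 1.2.3....4..
Authorship (.=original, N=cursor N): 1 . 2 . 3 . . . . 4 . .
Index 0: author = 1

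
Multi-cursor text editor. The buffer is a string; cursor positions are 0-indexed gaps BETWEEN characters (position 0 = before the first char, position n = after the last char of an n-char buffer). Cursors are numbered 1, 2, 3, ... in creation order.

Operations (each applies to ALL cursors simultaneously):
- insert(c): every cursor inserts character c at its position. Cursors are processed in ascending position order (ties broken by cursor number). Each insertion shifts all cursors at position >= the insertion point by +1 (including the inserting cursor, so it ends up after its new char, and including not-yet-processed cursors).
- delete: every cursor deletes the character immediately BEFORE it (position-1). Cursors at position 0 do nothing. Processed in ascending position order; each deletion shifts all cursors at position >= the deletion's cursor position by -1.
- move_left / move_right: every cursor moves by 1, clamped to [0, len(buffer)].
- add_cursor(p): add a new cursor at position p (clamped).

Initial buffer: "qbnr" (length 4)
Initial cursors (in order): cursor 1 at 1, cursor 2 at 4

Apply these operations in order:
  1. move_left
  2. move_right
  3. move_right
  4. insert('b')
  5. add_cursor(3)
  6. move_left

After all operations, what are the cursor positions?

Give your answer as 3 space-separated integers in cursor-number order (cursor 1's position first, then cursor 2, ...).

Answer: 2 5 2

Derivation:
After op 1 (move_left): buffer="qbnr" (len 4), cursors c1@0 c2@3, authorship ....
After op 2 (move_right): buffer="qbnr" (len 4), cursors c1@1 c2@4, authorship ....
After op 3 (move_right): buffer="qbnr" (len 4), cursors c1@2 c2@4, authorship ....
After op 4 (insert('b')): buffer="qbbnrb" (len 6), cursors c1@3 c2@6, authorship ..1..2
After op 5 (add_cursor(3)): buffer="qbbnrb" (len 6), cursors c1@3 c3@3 c2@6, authorship ..1..2
After op 6 (move_left): buffer="qbbnrb" (len 6), cursors c1@2 c3@2 c2@5, authorship ..1..2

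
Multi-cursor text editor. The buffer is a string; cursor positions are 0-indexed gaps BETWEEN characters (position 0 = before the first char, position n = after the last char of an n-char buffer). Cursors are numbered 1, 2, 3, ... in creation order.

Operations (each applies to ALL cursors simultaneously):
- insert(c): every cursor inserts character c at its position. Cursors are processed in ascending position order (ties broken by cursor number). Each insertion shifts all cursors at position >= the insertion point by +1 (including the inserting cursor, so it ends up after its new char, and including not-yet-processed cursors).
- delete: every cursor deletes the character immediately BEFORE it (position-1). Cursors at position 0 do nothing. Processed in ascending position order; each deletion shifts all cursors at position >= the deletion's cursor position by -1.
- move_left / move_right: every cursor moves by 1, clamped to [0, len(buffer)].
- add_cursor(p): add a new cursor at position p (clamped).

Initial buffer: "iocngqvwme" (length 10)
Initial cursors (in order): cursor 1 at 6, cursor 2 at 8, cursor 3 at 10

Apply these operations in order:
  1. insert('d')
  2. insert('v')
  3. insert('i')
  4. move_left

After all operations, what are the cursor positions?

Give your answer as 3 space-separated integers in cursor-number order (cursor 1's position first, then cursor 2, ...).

Answer: 8 13 18

Derivation:
After op 1 (insert('d')): buffer="iocngqdvwdmed" (len 13), cursors c1@7 c2@10 c3@13, authorship ......1..2..3
After op 2 (insert('v')): buffer="iocngqdvvwdvmedv" (len 16), cursors c1@8 c2@12 c3@16, authorship ......11..22..33
After op 3 (insert('i')): buffer="iocngqdvivwdvimedvi" (len 19), cursors c1@9 c2@14 c3@19, authorship ......111..222..333
After op 4 (move_left): buffer="iocngqdvivwdvimedvi" (len 19), cursors c1@8 c2@13 c3@18, authorship ......111..222..333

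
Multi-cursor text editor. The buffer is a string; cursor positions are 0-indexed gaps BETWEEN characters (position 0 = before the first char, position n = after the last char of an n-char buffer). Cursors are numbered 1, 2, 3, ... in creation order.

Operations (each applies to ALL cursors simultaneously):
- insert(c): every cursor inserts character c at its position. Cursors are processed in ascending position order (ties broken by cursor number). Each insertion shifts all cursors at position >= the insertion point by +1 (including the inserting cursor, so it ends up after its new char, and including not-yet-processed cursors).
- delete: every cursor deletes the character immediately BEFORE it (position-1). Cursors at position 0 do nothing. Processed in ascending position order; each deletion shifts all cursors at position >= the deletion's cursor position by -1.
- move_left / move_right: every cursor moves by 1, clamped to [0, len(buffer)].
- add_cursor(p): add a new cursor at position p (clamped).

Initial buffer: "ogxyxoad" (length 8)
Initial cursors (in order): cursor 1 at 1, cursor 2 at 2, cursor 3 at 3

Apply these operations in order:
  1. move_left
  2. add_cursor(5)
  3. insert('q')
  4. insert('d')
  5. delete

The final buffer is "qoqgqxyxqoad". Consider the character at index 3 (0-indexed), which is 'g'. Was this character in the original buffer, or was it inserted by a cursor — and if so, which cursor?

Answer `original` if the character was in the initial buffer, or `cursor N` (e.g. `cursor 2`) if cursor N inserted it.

Answer: original

Derivation:
After op 1 (move_left): buffer="ogxyxoad" (len 8), cursors c1@0 c2@1 c3@2, authorship ........
After op 2 (add_cursor(5)): buffer="ogxyxoad" (len 8), cursors c1@0 c2@1 c3@2 c4@5, authorship ........
After op 3 (insert('q')): buffer="qoqgqxyxqoad" (len 12), cursors c1@1 c2@3 c3@5 c4@9, authorship 1.2.3...4...
After op 4 (insert('d')): buffer="qdoqdgqdxyxqdoad" (len 16), cursors c1@2 c2@5 c3@8 c4@13, authorship 11.22.33...44...
After op 5 (delete): buffer="qoqgqxyxqoad" (len 12), cursors c1@1 c2@3 c3@5 c4@9, authorship 1.2.3...4...
Authorship (.=original, N=cursor N): 1 . 2 . 3 . . . 4 . . .
Index 3: author = original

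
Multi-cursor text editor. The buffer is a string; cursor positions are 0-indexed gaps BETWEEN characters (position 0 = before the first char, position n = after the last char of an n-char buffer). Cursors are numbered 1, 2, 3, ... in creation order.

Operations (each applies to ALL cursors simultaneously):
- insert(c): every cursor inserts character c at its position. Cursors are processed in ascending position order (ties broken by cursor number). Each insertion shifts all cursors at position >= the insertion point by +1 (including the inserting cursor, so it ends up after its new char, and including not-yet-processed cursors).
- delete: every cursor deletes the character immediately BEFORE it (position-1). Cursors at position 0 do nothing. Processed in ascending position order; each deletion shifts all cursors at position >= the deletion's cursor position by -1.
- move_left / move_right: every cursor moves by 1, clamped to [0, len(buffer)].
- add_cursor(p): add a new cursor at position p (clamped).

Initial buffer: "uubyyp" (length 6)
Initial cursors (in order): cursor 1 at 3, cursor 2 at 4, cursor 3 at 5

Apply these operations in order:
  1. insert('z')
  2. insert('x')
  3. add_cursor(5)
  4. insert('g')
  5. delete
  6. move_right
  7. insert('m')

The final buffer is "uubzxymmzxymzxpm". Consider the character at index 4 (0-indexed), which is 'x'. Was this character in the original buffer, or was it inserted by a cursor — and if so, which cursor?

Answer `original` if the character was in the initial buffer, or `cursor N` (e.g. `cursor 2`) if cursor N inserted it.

After op 1 (insert('z')): buffer="uubzyzyzp" (len 9), cursors c1@4 c2@6 c3@8, authorship ...1.2.3.
After op 2 (insert('x')): buffer="uubzxyzxyzxp" (len 12), cursors c1@5 c2@8 c3@11, authorship ...11.22.33.
After op 3 (add_cursor(5)): buffer="uubzxyzxyzxp" (len 12), cursors c1@5 c4@5 c2@8 c3@11, authorship ...11.22.33.
After op 4 (insert('g')): buffer="uubzxggyzxgyzxgp" (len 16), cursors c1@7 c4@7 c2@11 c3@15, authorship ...1114.222.333.
After op 5 (delete): buffer="uubzxyzxyzxp" (len 12), cursors c1@5 c4@5 c2@8 c3@11, authorship ...11.22.33.
After op 6 (move_right): buffer="uubzxyzxyzxp" (len 12), cursors c1@6 c4@6 c2@9 c3@12, authorship ...11.22.33.
After op 7 (insert('m')): buffer="uubzxymmzxymzxpm" (len 16), cursors c1@8 c4@8 c2@12 c3@16, authorship ...11.1422.233.3
Authorship (.=original, N=cursor N): . . . 1 1 . 1 4 2 2 . 2 3 3 . 3
Index 4: author = 1

Answer: cursor 1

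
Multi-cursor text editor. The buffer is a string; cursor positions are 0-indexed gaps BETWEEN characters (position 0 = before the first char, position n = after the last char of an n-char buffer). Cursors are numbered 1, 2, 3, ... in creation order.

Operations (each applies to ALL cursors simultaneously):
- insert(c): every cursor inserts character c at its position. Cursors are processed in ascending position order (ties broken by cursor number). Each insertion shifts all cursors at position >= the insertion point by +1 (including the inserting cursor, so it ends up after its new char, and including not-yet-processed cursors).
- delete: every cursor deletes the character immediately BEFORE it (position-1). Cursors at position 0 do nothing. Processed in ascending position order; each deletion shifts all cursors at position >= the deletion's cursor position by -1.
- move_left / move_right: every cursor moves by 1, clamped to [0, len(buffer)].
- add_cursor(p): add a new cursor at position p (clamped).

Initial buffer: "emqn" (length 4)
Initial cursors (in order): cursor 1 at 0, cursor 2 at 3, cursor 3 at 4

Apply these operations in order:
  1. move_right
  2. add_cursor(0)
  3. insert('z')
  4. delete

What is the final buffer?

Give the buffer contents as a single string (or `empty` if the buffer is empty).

Answer: emqn

Derivation:
After op 1 (move_right): buffer="emqn" (len 4), cursors c1@1 c2@4 c3@4, authorship ....
After op 2 (add_cursor(0)): buffer="emqn" (len 4), cursors c4@0 c1@1 c2@4 c3@4, authorship ....
After op 3 (insert('z')): buffer="zezmqnzz" (len 8), cursors c4@1 c1@3 c2@8 c3@8, authorship 4.1...23
After op 4 (delete): buffer="emqn" (len 4), cursors c4@0 c1@1 c2@4 c3@4, authorship ....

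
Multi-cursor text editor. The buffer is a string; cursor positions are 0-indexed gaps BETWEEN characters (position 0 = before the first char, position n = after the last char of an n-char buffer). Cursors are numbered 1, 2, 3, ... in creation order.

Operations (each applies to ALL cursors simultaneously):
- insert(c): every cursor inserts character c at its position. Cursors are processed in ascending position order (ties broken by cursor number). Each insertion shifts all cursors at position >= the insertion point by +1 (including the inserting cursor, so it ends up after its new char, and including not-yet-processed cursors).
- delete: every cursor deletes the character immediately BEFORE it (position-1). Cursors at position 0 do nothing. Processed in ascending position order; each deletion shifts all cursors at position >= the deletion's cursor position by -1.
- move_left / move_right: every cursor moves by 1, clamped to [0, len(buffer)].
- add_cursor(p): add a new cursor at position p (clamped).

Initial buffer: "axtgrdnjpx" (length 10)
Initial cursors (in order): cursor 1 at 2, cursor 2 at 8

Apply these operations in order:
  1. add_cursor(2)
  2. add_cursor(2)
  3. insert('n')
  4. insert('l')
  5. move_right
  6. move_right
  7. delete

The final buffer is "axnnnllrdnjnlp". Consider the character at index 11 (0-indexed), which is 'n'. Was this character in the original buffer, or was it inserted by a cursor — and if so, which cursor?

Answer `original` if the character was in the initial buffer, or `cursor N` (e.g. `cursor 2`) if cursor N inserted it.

After op 1 (add_cursor(2)): buffer="axtgrdnjpx" (len 10), cursors c1@2 c3@2 c2@8, authorship ..........
After op 2 (add_cursor(2)): buffer="axtgrdnjpx" (len 10), cursors c1@2 c3@2 c4@2 c2@8, authorship ..........
After op 3 (insert('n')): buffer="axnnntgrdnjnpx" (len 14), cursors c1@5 c3@5 c4@5 c2@12, authorship ..134......2..
After op 4 (insert('l')): buffer="axnnnllltgrdnjnlpx" (len 18), cursors c1@8 c3@8 c4@8 c2@16, authorship ..134134......22..
After op 5 (move_right): buffer="axnnnllltgrdnjnlpx" (len 18), cursors c1@9 c3@9 c4@9 c2@17, authorship ..134134......22..
After op 6 (move_right): buffer="axnnnllltgrdnjnlpx" (len 18), cursors c1@10 c3@10 c4@10 c2@18, authorship ..134134......22..
After op 7 (delete): buffer="axnnnllrdnjnlp" (len 14), cursors c1@7 c3@7 c4@7 c2@14, authorship ..13413....22.
Authorship (.=original, N=cursor N): . . 1 3 4 1 3 . . . . 2 2 .
Index 11: author = 2

Answer: cursor 2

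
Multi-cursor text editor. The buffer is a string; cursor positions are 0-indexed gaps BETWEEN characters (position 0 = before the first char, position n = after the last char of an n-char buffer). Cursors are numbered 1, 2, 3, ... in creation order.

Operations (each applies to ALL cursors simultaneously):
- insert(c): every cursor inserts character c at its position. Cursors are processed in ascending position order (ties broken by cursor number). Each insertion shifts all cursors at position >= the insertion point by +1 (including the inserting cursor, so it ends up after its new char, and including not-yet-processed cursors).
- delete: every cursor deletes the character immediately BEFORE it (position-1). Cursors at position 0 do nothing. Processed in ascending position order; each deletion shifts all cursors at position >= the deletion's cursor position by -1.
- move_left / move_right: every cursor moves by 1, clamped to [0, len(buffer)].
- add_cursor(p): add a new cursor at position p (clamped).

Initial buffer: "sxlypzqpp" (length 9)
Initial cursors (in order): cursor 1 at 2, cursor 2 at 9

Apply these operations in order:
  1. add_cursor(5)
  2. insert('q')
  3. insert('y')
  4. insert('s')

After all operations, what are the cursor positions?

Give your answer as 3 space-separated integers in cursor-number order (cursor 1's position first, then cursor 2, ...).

After op 1 (add_cursor(5)): buffer="sxlypzqpp" (len 9), cursors c1@2 c3@5 c2@9, authorship .........
After op 2 (insert('q')): buffer="sxqlypqzqppq" (len 12), cursors c1@3 c3@7 c2@12, authorship ..1...3....2
After op 3 (insert('y')): buffer="sxqylypqyzqppqy" (len 15), cursors c1@4 c3@9 c2@15, authorship ..11...33....22
After op 4 (insert('s')): buffer="sxqyslypqyszqppqys" (len 18), cursors c1@5 c3@11 c2@18, authorship ..111...333....222

Answer: 5 18 11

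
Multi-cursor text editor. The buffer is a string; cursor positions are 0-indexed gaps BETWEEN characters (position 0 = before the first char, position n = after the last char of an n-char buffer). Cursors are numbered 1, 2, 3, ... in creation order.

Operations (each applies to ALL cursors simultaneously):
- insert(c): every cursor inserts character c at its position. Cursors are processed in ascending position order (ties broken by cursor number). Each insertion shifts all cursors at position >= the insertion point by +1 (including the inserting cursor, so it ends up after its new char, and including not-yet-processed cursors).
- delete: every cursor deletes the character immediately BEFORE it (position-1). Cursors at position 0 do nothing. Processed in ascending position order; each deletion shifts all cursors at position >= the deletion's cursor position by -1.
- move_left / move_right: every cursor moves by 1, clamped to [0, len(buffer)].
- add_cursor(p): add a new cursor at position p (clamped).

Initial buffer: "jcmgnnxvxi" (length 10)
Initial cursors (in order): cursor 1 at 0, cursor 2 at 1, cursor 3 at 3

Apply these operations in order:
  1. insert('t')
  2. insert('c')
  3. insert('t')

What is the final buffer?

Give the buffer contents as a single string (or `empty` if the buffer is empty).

Answer: tctjtctcmtctgnnxvxi

Derivation:
After op 1 (insert('t')): buffer="tjtcmtgnnxvxi" (len 13), cursors c1@1 c2@3 c3@6, authorship 1.2..3.......
After op 2 (insert('c')): buffer="tcjtccmtcgnnxvxi" (len 16), cursors c1@2 c2@5 c3@9, authorship 11.22..33.......
After op 3 (insert('t')): buffer="tctjtctcmtctgnnxvxi" (len 19), cursors c1@3 c2@7 c3@12, authorship 111.222..333.......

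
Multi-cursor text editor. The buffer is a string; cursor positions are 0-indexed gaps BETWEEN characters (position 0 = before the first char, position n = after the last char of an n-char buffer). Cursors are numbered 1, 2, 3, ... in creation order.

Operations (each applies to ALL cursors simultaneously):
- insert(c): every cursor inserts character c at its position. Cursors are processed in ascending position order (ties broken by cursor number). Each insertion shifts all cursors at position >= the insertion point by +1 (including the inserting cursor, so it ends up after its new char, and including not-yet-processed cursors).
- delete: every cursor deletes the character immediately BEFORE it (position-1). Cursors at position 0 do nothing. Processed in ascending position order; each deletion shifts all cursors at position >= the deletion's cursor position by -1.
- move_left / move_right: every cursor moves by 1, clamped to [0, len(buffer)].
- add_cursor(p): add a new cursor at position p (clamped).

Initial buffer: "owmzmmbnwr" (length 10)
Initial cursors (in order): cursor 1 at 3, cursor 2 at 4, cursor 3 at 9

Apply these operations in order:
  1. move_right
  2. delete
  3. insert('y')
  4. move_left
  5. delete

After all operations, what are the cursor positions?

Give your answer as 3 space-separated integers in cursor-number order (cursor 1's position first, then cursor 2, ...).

Answer: 2 2 6

Derivation:
After op 1 (move_right): buffer="owmzmmbnwr" (len 10), cursors c1@4 c2@5 c3@10, authorship ..........
After op 2 (delete): buffer="owmmbnw" (len 7), cursors c1@3 c2@3 c3@7, authorship .......
After op 3 (insert('y')): buffer="owmyymbnwy" (len 10), cursors c1@5 c2@5 c3@10, authorship ...12....3
After op 4 (move_left): buffer="owmyymbnwy" (len 10), cursors c1@4 c2@4 c3@9, authorship ...12....3
After op 5 (delete): buffer="owymbny" (len 7), cursors c1@2 c2@2 c3@6, authorship ..2...3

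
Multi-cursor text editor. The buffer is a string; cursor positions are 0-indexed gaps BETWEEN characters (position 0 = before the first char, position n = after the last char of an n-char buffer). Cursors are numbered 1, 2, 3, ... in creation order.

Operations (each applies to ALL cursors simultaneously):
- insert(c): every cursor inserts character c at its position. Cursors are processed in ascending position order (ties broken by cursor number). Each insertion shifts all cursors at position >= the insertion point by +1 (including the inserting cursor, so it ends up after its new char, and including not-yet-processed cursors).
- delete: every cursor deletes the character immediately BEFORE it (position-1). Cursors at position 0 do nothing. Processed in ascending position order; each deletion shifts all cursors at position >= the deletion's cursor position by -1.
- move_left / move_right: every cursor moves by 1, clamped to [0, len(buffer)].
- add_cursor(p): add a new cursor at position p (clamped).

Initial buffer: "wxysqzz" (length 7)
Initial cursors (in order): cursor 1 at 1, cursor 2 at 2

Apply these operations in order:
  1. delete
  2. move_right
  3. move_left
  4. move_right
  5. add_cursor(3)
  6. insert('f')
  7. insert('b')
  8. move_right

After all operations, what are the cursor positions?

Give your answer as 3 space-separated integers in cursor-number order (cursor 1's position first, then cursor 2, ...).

After op 1 (delete): buffer="ysqzz" (len 5), cursors c1@0 c2@0, authorship .....
After op 2 (move_right): buffer="ysqzz" (len 5), cursors c1@1 c2@1, authorship .....
After op 3 (move_left): buffer="ysqzz" (len 5), cursors c1@0 c2@0, authorship .....
After op 4 (move_right): buffer="ysqzz" (len 5), cursors c1@1 c2@1, authorship .....
After op 5 (add_cursor(3)): buffer="ysqzz" (len 5), cursors c1@1 c2@1 c3@3, authorship .....
After op 6 (insert('f')): buffer="yffsqfzz" (len 8), cursors c1@3 c2@3 c3@6, authorship .12..3..
After op 7 (insert('b')): buffer="yffbbsqfbzz" (len 11), cursors c1@5 c2@5 c3@9, authorship .1212..33..
After op 8 (move_right): buffer="yffbbsqfbzz" (len 11), cursors c1@6 c2@6 c3@10, authorship .1212..33..

Answer: 6 6 10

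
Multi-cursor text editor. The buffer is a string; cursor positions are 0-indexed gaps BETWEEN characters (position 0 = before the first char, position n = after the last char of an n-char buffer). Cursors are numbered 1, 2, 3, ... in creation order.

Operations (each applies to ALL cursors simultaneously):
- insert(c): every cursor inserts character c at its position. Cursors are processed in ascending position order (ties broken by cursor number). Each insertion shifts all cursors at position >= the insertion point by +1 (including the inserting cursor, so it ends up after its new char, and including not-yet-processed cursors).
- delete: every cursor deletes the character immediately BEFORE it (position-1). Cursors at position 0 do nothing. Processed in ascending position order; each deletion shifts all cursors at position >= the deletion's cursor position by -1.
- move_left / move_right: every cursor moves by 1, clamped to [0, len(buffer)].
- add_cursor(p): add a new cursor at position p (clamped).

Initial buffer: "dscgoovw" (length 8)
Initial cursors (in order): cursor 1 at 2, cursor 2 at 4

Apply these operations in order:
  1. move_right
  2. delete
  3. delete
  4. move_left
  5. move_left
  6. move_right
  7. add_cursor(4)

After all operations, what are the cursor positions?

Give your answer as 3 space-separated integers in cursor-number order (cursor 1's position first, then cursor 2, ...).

After op 1 (move_right): buffer="dscgoovw" (len 8), cursors c1@3 c2@5, authorship ........
After op 2 (delete): buffer="dsgovw" (len 6), cursors c1@2 c2@3, authorship ......
After op 3 (delete): buffer="dovw" (len 4), cursors c1@1 c2@1, authorship ....
After op 4 (move_left): buffer="dovw" (len 4), cursors c1@0 c2@0, authorship ....
After op 5 (move_left): buffer="dovw" (len 4), cursors c1@0 c2@0, authorship ....
After op 6 (move_right): buffer="dovw" (len 4), cursors c1@1 c2@1, authorship ....
After op 7 (add_cursor(4)): buffer="dovw" (len 4), cursors c1@1 c2@1 c3@4, authorship ....

Answer: 1 1 4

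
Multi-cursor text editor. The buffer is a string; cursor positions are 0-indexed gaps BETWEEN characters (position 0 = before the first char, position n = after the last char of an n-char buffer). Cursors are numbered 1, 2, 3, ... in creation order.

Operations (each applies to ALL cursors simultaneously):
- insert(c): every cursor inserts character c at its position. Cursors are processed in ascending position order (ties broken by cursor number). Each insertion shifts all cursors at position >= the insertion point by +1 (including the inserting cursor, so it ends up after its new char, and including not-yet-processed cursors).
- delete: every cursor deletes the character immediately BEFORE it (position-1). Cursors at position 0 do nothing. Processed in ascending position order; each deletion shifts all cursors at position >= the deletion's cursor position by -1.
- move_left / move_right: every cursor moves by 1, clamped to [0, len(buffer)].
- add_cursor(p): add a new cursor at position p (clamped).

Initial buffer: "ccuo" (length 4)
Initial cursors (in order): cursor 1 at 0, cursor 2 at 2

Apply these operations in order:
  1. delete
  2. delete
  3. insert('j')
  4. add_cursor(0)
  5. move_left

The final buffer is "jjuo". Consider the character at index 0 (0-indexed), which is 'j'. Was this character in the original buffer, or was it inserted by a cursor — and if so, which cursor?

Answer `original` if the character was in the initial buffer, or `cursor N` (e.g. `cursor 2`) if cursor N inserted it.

Answer: cursor 1

Derivation:
After op 1 (delete): buffer="cuo" (len 3), cursors c1@0 c2@1, authorship ...
After op 2 (delete): buffer="uo" (len 2), cursors c1@0 c2@0, authorship ..
After op 3 (insert('j')): buffer="jjuo" (len 4), cursors c1@2 c2@2, authorship 12..
After op 4 (add_cursor(0)): buffer="jjuo" (len 4), cursors c3@0 c1@2 c2@2, authorship 12..
After op 5 (move_left): buffer="jjuo" (len 4), cursors c3@0 c1@1 c2@1, authorship 12..
Authorship (.=original, N=cursor N): 1 2 . .
Index 0: author = 1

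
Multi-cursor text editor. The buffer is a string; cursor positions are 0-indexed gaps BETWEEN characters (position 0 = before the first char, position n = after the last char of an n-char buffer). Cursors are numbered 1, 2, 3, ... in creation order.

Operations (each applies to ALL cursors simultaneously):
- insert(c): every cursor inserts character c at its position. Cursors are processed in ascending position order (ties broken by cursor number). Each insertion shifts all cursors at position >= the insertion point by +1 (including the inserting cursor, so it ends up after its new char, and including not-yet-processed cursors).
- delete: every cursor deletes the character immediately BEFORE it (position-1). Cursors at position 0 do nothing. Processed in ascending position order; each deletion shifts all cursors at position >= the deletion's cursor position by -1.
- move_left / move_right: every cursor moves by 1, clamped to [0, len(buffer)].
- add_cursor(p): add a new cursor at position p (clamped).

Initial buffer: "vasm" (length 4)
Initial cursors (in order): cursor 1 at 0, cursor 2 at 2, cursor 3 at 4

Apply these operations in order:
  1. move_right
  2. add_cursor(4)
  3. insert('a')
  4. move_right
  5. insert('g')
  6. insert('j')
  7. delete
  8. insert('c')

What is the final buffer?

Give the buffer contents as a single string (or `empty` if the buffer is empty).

After op 1 (move_right): buffer="vasm" (len 4), cursors c1@1 c2@3 c3@4, authorship ....
After op 2 (add_cursor(4)): buffer="vasm" (len 4), cursors c1@1 c2@3 c3@4 c4@4, authorship ....
After op 3 (insert('a')): buffer="vaasamaa" (len 8), cursors c1@2 c2@5 c3@8 c4@8, authorship .1..2.34
After op 4 (move_right): buffer="vaasamaa" (len 8), cursors c1@3 c2@6 c3@8 c4@8, authorship .1..2.34
After op 5 (insert('g')): buffer="vaagsamgaagg" (len 12), cursors c1@4 c2@8 c3@12 c4@12, authorship .1.1.2.23434
After op 6 (insert('j')): buffer="vaagjsamgjaaggjj" (len 16), cursors c1@5 c2@10 c3@16 c4@16, authorship .1.11.2.22343434
After op 7 (delete): buffer="vaagsamgaagg" (len 12), cursors c1@4 c2@8 c3@12 c4@12, authorship .1.1.2.23434
After op 8 (insert('c')): buffer="vaagcsamgcaaggcc" (len 16), cursors c1@5 c2@10 c3@16 c4@16, authorship .1.11.2.22343434

Answer: vaagcsamgcaaggcc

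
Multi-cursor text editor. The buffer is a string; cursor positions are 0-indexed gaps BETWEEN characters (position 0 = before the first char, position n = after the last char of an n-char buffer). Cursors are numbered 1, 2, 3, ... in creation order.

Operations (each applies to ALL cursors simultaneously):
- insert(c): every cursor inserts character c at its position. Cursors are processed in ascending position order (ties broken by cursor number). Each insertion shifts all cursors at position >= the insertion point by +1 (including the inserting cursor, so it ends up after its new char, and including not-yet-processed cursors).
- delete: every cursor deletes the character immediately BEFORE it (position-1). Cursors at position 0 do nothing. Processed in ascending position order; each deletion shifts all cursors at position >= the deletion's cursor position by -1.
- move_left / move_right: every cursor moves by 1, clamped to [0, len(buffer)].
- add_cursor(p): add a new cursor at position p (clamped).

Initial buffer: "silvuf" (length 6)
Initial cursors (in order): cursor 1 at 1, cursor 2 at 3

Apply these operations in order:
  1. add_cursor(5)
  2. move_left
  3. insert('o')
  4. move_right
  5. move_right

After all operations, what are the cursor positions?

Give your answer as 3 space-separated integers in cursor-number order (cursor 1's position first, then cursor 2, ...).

Answer: 3 6 9

Derivation:
After op 1 (add_cursor(5)): buffer="silvuf" (len 6), cursors c1@1 c2@3 c3@5, authorship ......
After op 2 (move_left): buffer="silvuf" (len 6), cursors c1@0 c2@2 c3@4, authorship ......
After op 3 (insert('o')): buffer="osiolvouf" (len 9), cursors c1@1 c2@4 c3@7, authorship 1..2..3..
After op 4 (move_right): buffer="osiolvouf" (len 9), cursors c1@2 c2@5 c3@8, authorship 1..2..3..
After op 5 (move_right): buffer="osiolvouf" (len 9), cursors c1@3 c2@6 c3@9, authorship 1..2..3..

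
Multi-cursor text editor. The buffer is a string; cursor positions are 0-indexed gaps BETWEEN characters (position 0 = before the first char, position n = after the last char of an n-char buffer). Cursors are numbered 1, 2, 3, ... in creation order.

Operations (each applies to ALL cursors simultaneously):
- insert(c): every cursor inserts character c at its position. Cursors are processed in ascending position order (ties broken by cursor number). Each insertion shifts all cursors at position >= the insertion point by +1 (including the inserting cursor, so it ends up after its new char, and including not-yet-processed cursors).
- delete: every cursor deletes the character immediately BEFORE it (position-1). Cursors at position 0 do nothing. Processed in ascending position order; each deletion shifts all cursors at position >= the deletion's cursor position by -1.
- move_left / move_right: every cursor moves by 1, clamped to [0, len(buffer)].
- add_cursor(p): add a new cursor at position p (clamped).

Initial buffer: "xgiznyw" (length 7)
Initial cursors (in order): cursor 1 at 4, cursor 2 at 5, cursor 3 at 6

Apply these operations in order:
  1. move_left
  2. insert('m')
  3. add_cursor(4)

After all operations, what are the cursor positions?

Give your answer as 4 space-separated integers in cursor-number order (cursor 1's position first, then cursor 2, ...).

After op 1 (move_left): buffer="xgiznyw" (len 7), cursors c1@3 c2@4 c3@5, authorship .......
After op 2 (insert('m')): buffer="xgimzmnmyw" (len 10), cursors c1@4 c2@6 c3@8, authorship ...1.2.3..
After op 3 (add_cursor(4)): buffer="xgimzmnmyw" (len 10), cursors c1@4 c4@4 c2@6 c3@8, authorship ...1.2.3..

Answer: 4 6 8 4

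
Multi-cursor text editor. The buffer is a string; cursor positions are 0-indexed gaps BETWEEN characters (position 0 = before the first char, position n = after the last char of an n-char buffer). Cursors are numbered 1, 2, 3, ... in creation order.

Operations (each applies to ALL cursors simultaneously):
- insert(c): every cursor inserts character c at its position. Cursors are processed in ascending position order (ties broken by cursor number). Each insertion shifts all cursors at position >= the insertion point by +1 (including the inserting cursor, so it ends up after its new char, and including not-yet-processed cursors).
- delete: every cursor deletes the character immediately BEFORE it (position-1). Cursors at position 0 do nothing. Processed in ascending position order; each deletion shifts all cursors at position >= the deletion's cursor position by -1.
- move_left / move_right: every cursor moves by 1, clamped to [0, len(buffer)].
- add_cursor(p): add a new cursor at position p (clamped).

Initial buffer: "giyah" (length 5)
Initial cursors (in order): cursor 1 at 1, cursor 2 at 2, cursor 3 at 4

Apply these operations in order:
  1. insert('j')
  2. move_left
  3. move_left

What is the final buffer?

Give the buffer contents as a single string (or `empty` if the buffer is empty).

Answer: gjijyajh

Derivation:
After op 1 (insert('j')): buffer="gjijyajh" (len 8), cursors c1@2 c2@4 c3@7, authorship .1.2..3.
After op 2 (move_left): buffer="gjijyajh" (len 8), cursors c1@1 c2@3 c3@6, authorship .1.2..3.
After op 3 (move_left): buffer="gjijyajh" (len 8), cursors c1@0 c2@2 c3@5, authorship .1.2..3.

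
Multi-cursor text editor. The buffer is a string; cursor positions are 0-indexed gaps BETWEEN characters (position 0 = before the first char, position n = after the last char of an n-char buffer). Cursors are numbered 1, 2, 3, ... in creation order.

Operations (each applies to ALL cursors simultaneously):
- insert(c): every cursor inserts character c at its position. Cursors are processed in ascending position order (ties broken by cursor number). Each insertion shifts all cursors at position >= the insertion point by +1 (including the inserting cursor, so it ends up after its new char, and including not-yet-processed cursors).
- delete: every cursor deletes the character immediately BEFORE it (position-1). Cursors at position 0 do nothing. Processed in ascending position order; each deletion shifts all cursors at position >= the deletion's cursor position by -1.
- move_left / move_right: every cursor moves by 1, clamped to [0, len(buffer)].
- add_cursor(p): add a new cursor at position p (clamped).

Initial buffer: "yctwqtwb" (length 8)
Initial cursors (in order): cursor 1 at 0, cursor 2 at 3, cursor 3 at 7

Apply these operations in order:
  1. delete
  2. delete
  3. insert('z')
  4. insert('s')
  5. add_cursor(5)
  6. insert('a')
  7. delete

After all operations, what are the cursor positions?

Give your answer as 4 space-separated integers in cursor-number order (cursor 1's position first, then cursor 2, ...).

Answer: 2 5 9 5

Derivation:
After op 1 (delete): buffer="ycwqtb" (len 6), cursors c1@0 c2@2 c3@5, authorship ......
After op 2 (delete): buffer="ywqb" (len 4), cursors c1@0 c2@1 c3@3, authorship ....
After op 3 (insert('z')): buffer="zyzwqzb" (len 7), cursors c1@1 c2@3 c3@6, authorship 1.2..3.
After op 4 (insert('s')): buffer="zsyzswqzsb" (len 10), cursors c1@2 c2@5 c3@9, authorship 11.22..33.
After op 5 (add_cursor(5)): buffer="zsyzswqzsb" (len 10), cursors c1@2 c2@5 c4@5 c3@9, authorship 11.22..33.
After op 6 (insert('a')): buffer="zsayzsaawqzsab" (len 14), cursors c1@3 c2@8 c4@8 c3@13, authorship 111.2224..333.
After op 7 (delete): buffer="zsyzswqzsb" (len 10), cursors c1@2 c2@5 c4@5 c3@9, authorship 11.22..33.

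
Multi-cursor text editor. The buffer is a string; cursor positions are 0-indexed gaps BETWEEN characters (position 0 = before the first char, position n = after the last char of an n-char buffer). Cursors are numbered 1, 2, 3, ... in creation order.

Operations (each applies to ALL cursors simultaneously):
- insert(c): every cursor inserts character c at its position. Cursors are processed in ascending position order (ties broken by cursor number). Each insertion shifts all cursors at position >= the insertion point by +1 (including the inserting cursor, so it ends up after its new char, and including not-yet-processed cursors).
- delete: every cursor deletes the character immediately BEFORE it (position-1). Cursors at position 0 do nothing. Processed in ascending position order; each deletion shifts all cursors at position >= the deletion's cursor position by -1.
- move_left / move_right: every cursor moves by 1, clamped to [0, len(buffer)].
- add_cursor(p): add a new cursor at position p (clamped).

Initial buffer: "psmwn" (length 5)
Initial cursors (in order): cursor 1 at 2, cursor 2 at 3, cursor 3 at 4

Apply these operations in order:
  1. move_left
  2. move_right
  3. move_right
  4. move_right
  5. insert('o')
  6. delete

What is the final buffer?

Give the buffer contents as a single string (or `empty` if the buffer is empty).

After op 1 (move_left): buffer="psmwn" (len 5), cursors c1@1 c2@2 c3@3, authorship .....
After op 2 (move_right): buffer="psmwn" (len 5), cursors c1@2 c2@3 c3@4, authorship .....
After op 3 (move_right): buffer="psmwn" (len 5), cursors c1@3 c2@4 c3@5, authorship .....
After op 4 (move_right): buffer="psmwn" (len 5), cursors c1@4 c2@5 c3@5, authorship .....
After op 5 (insert('o')): buffer="psmwonoo" (len 8), cursors c1@5 c2@8 c3@8, authorship ....1.23
After op 6 (delete): buffer="psmwn" (len 5), cursors c1@4 c2@5 c3@5, authorship .....

Answer: psmwn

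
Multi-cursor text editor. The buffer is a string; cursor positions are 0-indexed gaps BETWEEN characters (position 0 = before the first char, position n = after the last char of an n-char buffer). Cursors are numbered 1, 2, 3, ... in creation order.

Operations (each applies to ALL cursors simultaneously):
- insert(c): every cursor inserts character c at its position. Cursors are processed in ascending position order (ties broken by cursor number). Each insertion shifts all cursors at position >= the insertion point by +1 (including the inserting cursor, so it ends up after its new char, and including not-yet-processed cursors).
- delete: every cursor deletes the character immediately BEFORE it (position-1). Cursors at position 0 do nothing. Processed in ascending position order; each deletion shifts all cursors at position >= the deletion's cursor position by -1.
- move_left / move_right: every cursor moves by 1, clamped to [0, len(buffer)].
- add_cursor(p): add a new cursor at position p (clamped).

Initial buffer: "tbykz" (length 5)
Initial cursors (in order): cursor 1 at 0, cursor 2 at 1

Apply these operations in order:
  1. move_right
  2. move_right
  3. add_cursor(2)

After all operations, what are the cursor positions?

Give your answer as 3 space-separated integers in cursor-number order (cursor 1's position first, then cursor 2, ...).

Answer: 2 3 2

Derivation:
After op 1 (move_right): buffer="tbykz" (len 5), cursors c1@1 c2@2, authorship .....
After op 2 (move_right): buffer="tbykz" (len 5), cursors c1@2 c2@3, authorship .....
After op 3 (add_cursor(2)): buffer="tbykz" (len 5), cursors c1@2 c3@2 c2@3, authorship .....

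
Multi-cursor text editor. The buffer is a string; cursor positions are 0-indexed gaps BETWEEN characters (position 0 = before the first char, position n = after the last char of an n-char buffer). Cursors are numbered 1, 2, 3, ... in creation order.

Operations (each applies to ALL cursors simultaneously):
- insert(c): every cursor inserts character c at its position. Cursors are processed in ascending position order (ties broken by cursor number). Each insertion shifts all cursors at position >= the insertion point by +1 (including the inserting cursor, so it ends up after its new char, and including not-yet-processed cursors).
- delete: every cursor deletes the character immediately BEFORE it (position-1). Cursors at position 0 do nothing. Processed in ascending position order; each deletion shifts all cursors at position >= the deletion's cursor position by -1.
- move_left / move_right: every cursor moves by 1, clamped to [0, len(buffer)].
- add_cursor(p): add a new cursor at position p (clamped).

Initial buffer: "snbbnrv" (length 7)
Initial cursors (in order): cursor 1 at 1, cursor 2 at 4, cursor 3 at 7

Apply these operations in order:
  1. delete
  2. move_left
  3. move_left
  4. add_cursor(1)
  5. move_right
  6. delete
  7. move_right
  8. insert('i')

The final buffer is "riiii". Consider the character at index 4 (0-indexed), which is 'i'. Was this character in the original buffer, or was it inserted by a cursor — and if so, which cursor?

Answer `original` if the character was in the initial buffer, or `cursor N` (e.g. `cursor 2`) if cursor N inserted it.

After op 1 (delete): buffer="nbnr" (len 4), cursors c1@0 c2@2 c3@4, authorship ....
After op 2 (move_left): buffer="nbnr" (len 4), cursors c1@0 c2@1 c3@3, authorship ....
After op 3 (move_left): buffer="nbnr" (len 4), cursors c1@0 c2@0 c3@2, authorship ....
After op 4 (add_cursor(1)): buffer="nbnr" (len 4), cursors c1@0 c2@0 c4@1 c3@2, authorship ....
After op 5 (move_right): buffer="nbnr" (len 4), cursors c1@1 c2@1 c4@2 c3@3, authorship ....
After op 6 (delete): buffer="r" (len 1), cursors c1@0 c2@0 c3@0 c4@0, authorship .
After op 7 (move_right): buffer="r" (len 1), cursors c1@1 c2@1 c3@1 c4@1, authorship .
After op 8 (insert('i')): buffer="riiii" (len 5), cursors c1@5 c2@5 c3@5 c4@5, authorship .1234
Authorship (.=original, N=cursor N): . 1 2 3 4
Index 4: author = 4

Answer: cursor 4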